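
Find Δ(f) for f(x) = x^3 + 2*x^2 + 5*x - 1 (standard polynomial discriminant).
Δ = -575

For x^3 + a x^2 + b x + c the discriminant is Δ = 18 a b c - 4 a^3 c + a^2 b^2 - 4 b^3 - 27 c^2.
Plug a = 2, b = 5, c = -1:
  18*(2)*(5)*(-1) - 4*(2)^3*(-1) + (2)^2*(5)^2 - 4*(5)^3 - 27*(-1)^2
  = -180 + (32) + 100 + (-500) + (-27)
  = -575.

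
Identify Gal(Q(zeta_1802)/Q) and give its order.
|Gal(Q(zeta_1802)/Q)| = phi(1802) = 832; group ≅ (Z/1802Z)^* ≅ Z/16Z × Z/52Z

The n-th cyclotomic polynomial Φ_1802(x) is the minimal polynomial of zeta_1802 over Q and has degree phi(1802) = 832. So Q(zeta_1802) is a degree-832 Galois extension with Galois group (Z/1802Z)^*. By CRT, (Z/1802Z)^* ≅ (Z/2Z)^* × (Z/17Z)^* × (Z/53Z)^*. Each prime-power unit group is (Z/2Z)^* ≅ trivial group (order 1); (Z/17Z)^* ≅ Z/16Z; (Z/53Z)^* ≅ Z/52Z. Hence Gal(Q(zeta_1802)/Q) ≅ Z/16Z × Z/52Z.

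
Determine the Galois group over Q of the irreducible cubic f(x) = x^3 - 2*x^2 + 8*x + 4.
Gal(K/Q) = S_3 (symmetric group of order 6)

Compute the discriminant of x^3 + (-2)*x^2 + (8)*x + (4): Δ = -3248. Since Δ is not a rational square, the Galois group is not contained in A_3; it must be the full S_3 (irreducibility of the cubic rules out anything smaller).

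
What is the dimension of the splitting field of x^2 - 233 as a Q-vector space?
[K:Q] = 2

The polynomial x^2 - 233 is irreducible over Q since 233 is not a perfect square. Its splitting field is Q(sqrt(233)), which has degree 2 over Q.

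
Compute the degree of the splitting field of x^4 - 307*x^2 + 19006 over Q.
[K:Q] = 4

f factors as (x^2 - 86)(x^2 - 221); the splitting field is K = Q(sqrt(86), sqrt(221)). Since 86, 221, and 19006 are all non-squares in Q, the three subfields Q(sqrt(86)), Q(sqrt(221)), Q(sqrt(19006)) are distinct degree-2 extensions, so [K:Q] = 4 (Klein four Galois group).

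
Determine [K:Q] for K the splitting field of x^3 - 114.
[K:Q] = 6

x^3 - 114 has one real root r = 114^(1/3) and two complex roots r*zeta_3, r*zeta_3^2 where zeta_3 = e^(2*pi*i/3). The splitting field is Q(r, zeta_3). [Q(r):Q] = 3 and [Q(zeta_3):Q] = 2 with gcd = 1, so [Q(r, zeta_3):Q] = 3 * 2 = 6.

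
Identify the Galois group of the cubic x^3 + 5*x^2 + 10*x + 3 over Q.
Gal(K/Q) = S_3 (symmetric group of order 6)

Compute the discriminant of x^3 + (5)*x^2 + (10)*x + (3): Δ = -543. Since Δ is not a rational square, the Galois group is not contained in A_3; it must be the full S_3 (irreducibility of the cubic rules out anything smaller).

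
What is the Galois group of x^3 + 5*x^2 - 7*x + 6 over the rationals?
Gal(K/Q) = S_3 (symmetric group of order 6)

Compute the discriminant of x^3 + (5)*x^2 + (-7)*x + (6): Δ = -5155. Since Δ is not a rational square, the Galois group is not contained in A_3; it must be the full S_3 (irreducibility of the cubic rules out anything smaller).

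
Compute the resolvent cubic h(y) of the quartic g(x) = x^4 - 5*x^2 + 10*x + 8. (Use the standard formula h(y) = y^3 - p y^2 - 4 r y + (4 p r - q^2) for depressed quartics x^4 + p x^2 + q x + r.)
h(y) = y^3 + 5*y^2 - 32*y - 260

Identify coefficients: p = -5, q = 10, r = 8.
Plug into h(y) = y^3 - p y^2 - 4 r y + (4 p r - q^2):
  h(y) = y^3 - (-5) y^2 - 4*(8) y + (4*(-5)*(8) - (10)^2)
       = y^3 + (5) y^2 + (-32) y + (-260).
Simplifying: h(y) = y^3 + 5*y^2 - 32*y - 260.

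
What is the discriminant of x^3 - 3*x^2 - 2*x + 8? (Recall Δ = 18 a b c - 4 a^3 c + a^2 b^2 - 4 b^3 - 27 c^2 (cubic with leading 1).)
Δ = 68

For x^3 + a x^2 + b x + c the discriminant is Δ = 18 a b c - 4 a^3 c + a^2 b^2 - 4 b^3 - 27 c^2.
Plug a = -3, b = -2, c = 8:
  18*(-3)*(-2)*(8) - 4*(-3)^3*(8) + (-3)^2*(-2)^2 - 4*(-2)^3 - 27*(8)^2
  = 864 + (864) + 36 + (32) + (-1728)
  = 68.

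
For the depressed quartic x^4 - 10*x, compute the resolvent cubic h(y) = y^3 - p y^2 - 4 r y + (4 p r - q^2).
h(y) = y^3 - 100

Identify coefficients: p = 0, q = -10, r = 0.
Plug into h(y) = y^3 - p y^2 - 4 r y + (4 p r - q^2):
  h(y) = y^3 - (0) y^2 - 4*(0) y + (4*(0)*(0) - (-10)^2)
       = y^3 + (0) y^2 + (0) y + (-100).
Simplifying: h(y) = y^3 - 100.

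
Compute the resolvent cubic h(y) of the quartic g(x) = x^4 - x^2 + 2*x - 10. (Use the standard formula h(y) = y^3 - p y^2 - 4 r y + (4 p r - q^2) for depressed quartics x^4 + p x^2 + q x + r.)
h(y) = y^3 + y^2 + 40*y + 36

Identify coefficients: p = -1, q = 2, r = -10.
Plug into h(y) = y^3 - p y^2 - 4 r y + (4 p r - q^2):
  h(y) = y^3 - (-1) y^2 - 4*(-10) y + (4*(-1)*(-10) - (2)^2)
       = y^3 + (1) y^2 + (40) y + (36).
Simplifying: h(y) = y^3 + y^2 + 40*y + 36.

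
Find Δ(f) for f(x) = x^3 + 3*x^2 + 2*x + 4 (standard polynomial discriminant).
Δ = -428

For x^3 + a x^2 + b x + c the discriminant is Δ = 18 a b c - 4 a^3 c + a^2 b^2 - 4 b^3 - 27 c^2.
Plug a = 3, b = 2, c = 4:
  18*(3)*(2)*(4) - 4*(3)^3*(4) + (3)^2*(2)^2 - 4*(2)^3 - 27*(4)^2
  = 432 + (-432) + 36 + (-32) + (-432)
  = -428.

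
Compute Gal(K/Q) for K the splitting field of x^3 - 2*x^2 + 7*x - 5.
Gal(K/Q) = S_3 (symmetric group of order 6)

Compute the discriminant of x^3 + (-2)*x^2 + (7)*x + (-5): Δ = -751. Since Δ is not a rational square, the Galois group is not contained in A_3; it must be the full S_3 (irreducibility of the cubic rules out anything smaller).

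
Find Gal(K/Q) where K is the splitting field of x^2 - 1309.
Gal(K/Q) = Z/2Z (cyclic of order 2)

x^2 - 1309 is irreducible over Q since 1309 is not a rational square. The splitting field Q(sqrt(1309)) has degree 2 over Q, and its unique nontrivial automorphism is sqrt(1309) ↦ -sqrt(1309). Hence Gal(Q(sqrt(1309))/Q) = Z/2Z.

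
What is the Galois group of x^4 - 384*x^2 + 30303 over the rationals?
Gal(K/Q) = V_4 (Klein four-group, Z/2Z × Z/2Z)

f factors as (x^2 - 273)(x^2 - 111), so the splitting field is K = Q(sqrt(273), sqrt(111)). The elements 273, 111, 30303 are all non-squares in Q, so sqrt(273) and sqrt(111) generate independent quadratic extensions. Thus [K:Q] = 4 and Gal(K/Q) is generated by the two order-2 automorphisms sqrt(273) ↦ -sqrt(273) and sqrt(111) ↦ -sqrt(111), giving V_4.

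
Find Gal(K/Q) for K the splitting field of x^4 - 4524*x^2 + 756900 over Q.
Gal(K/Q) = Z/2Z (cyclic of order 2)

f factors as (x^2 - 174)(x^2 - 4350), so the splitting field is K = Q(sqrt(174), sqrt(4350)). The squarefree part of 174 is 174 and the squarefree part of 4350 is also 174, so sqrt(174) and sqrt(4350) are both rational multiples of sqrt(174). Hence Q(sqrt(174)) = Q(sqrt(4350)) = Q(sqrt(174)), and the splitting field collapses to a single degree-2 extension with Galois group Z/2Z.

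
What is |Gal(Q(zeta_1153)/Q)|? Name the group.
|Gal(Q(zeta_1153)/Q)| = phi(1153) = 1152; group ≅ (Z/1153Z)^* ≅ Z/1152Z

The n-th cyclotomic polynomial Φ_1153(x) is the minimal polynomial of zeta_1153 over Q and has degree phi(1153) = 1152. So Q(zeta_1153) is a degree-1152 Galois extension with Galois group (Z/1153Z)^*. (Z/1153Z)^* is cyclic since 1153 is an odd prime power (or 4). Hence Gal(Q(zeta_1153)/Q) ≅ Z/1152Z.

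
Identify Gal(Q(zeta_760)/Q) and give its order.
|Gal(Q(zeta_760)/Q)| = phi(760) = 288; group ≅ (Z/760Z)^* ≅ Z/2Z × Z/2Z × Z/4Z × Z/18Z

The n-th cyclotomic polynomial Φ_760(x) is the minimal polynomial of zeta_760 over Q and has degree phi(760) = 288. So Q(zeta_760) is a degree-288 Galois extension with Galois group (Z/760Z)^*. By CRT, (Z/760Z)^* ≅ (Z/8Z)^* × (Z/5Z)^* × (Z/19Z)^*. Each prime-power unit group is (Z/8Z)^* ≅ Z/2Z × Z/2Z; (Z/5Z)^* ≅ Z/4Z; (Z/19Z)^* ≅ Z/18Z. Hence Gal(Q(zeta_760)/Q) ≅ Z/2Z × Z/2Z × Z/4Z × Z/18Z.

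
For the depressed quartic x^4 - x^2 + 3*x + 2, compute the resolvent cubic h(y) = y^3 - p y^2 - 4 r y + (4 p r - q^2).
h(y) = y^3 + y^2 - 8*y - 17

Identify coefficients: p = -1, q = 3, r = 2.
Plug into h(y) = y^3 - p y^2 - 4 r y + (4 p r - q^2):
  h(y) = y^3 - (-1) y^2 - 4*(2) y + (4*(-1)*(2) - (3)^2)
       = y^3 + (1) y^2 + (-8) y + (-17).
Simplifying: h(y) = y^3 + y^2 - 8*y - 17.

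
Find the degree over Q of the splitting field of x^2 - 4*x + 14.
[K:Q] = 2

The discriminant of x^2 + (-4)*x + (14) is b^2 - 4c = 16 - (56) = -40. Since -40 is not a perfect square in Q, the polynomial is irreducible over Q. Its two roots generate a degree-2 extension, so [K:Q] = 2.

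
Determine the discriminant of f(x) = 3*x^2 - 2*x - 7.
Δ = 88

For a quadratic a x^2 + b x + c the discriminant is Δ = b^2 - 4ac = (-2)^2 - 4*(3)*(-7) = 4 - (-84) = 88.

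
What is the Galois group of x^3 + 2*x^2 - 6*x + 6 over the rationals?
Gal(K/Q) = S_3 (symmetric group of order 6)

Compute the discriminant of x^3 + (2)*x^2 + (-6)*x + (6): Δ = -1452. Since Δ is not a rational square, the Galois group is not contained in A_3; it must be the full S_3 (irreducibility of the cubic rules out anything smaller).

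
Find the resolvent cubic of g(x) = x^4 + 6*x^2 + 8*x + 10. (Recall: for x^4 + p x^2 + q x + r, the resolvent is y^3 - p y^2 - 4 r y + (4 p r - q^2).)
h(y) = y^3 - 6*y^2 - 40*y + 176

Identify coefficients: p = 6, q = 8, r = 10.
Plug into h(y) = y^3 - p y^2 - 4 r y + (4 p r - q^2):
  h(y) = y^3 - (6) y^2 - 4*(10) y + (4*(6)*(10) - (8)^2)
       = y^3 + (-6) y^2 + (-40) y + (176).
Simplifying: h(y) = y^3 - 6*y^2 - 40*y + 176.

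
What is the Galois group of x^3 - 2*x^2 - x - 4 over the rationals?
Gal(K/Q) = S_3 (symmetric group of order 6)

Compute the discriminant of x^3 + (-2)*x^2 + (-1)*x + (-4): Δ = -696. Since Δ is not a rational square, the Galois group is not contained in A_3; it must be the full S_3 (irreducibility of the cubic rules out anything smaller).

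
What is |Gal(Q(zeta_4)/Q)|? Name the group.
|Gal(Q(zeta_4)/Q)| = phi(4) = 2; group ≅ (Z/4Z)^* ≅ Z/2Z

The n-th cyclotomic polynomial Φ_4(x) is the minimal polynomial of zeta_4 over Q and has degree phi(4) = 2. So Q(zeta_4) is a degree-2 Galois extension with Galois group (Z/4Z)^*. (Z/4Z)^* is cyclic since 4 is an odd prime power (or 4). Hence Gal(Q(zeta_4)/Q) ≅ Z/2Z.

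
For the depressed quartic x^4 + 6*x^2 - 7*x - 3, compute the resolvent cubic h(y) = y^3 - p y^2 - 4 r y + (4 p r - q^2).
h(y) = y^3 - 6*y^2 + 12*y - 121

Identify coefficients: p = 6, q = -7, r = -3.
Plug into h(y) = y^3 - p y^2 - 4 r y + (4 p r - q^2):
  h(y) = y^3 - (6) y^2 - 4*(-3) y + (4*(6)*(-3) - (-7)^2)
       = y^3 + (-6) y^2 + (12) y + (-121).
Simplifying: h(y) = y^3 - 6*y^2 + 12*y - 121.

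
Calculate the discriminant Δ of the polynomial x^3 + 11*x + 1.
Δ = -5351

For a depressed cubic x^3 + p x + q the discriminant is Δ = -4 p^3 - 27 q^2 = -4*(11)^3 - 27*(1)^2 = -5324 - 27 = -5351.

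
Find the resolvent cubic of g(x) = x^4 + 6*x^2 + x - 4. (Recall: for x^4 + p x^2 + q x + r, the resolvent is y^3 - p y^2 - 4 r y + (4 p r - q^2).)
h(y) = y^3 - 6*y^2 + 16*y - 97

Identify coefficients: p = 6, q = 1, r = -4.
Plug into h(y) = y^3 - p y^2 - 4 r y + (4 p r - q^2):
  h(y) = y^3 - (6) y^2 - 4*(-4) y + (4*(6)*(-4) - (1)^2)
       = y^3 + (-6) y^2 + (16) y + (-97).
Simplifying: h(y) = y^3 - 6*y^2 + 16*y - 97.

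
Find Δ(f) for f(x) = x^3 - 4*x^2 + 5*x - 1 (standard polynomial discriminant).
Δ = -23

For x^3 + a x^2 + b x + c the discriminant is Δ = 18 a b c - 4 a^3 c + a^2 b^2 - 4 b^3 - 27 c^2.
Plug a = -4, b = 5, c = -1:
  18*(-4)*(5)*(-1) - 4*(-4)^3*(-1) + (-4)^2*(5)^2 - 4*(5)^3 - 27*(-1)^2
  = 360 + (-256) + 400 + (-500) + (-27)
  = -23.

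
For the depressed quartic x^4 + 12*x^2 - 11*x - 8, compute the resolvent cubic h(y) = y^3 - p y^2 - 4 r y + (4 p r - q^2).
h(y) = y^3 - 12*y^2 + 32*y - 505

Identify coefficients: p = 12, q = -11, r = -8.
Plug into h(y) = y^3 - p y^2 - 4 r y + (4 p r - q^2):
  h(y) = y^3 - (12) y^2 - 4*(-8) y + (4*(12)*(-8) - (-11)^2)
       = y^3 + (-12) y^2 + (32) y + (-505).
Simplifying: h(y) = y^3 - 12*y^2 + 32*y - 505.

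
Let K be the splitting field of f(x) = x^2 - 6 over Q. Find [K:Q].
[K:Q] = 2

The polynomial x^2 - 6 is irreducible over Q since 6 is not a perfect square. Its splitting field is Q(sqrt(6)), which has degree 2 over Q.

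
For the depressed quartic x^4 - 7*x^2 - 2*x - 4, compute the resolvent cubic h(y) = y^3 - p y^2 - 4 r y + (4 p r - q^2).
h(y) = y^3 + 7*y^2 + 16*y + 108

Identify coefficients: p = -7, q = -2, r = -4.
Plug into h(y) = y^3 - p y^2 - 4 r y + (4 p r - q^2):
  h(y) = y^3 - (-7) y^2 - 4*(-4) y + (4*(-7)*(-4) - (-2)^2)
       = y^3 + (7) y^2 + (16) y + (108).
Simplifying: h(y) = y^3 + 7*y^2 + 16*y + 108.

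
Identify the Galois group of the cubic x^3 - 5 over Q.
Gal(K/Q) = S_3 (symmetric group of order 6)

Compute the discriminant of x^3 + (0)*x^2 + (0)*x + (-5): Δ = -675. Since Δ is not a rational square, the Galois group is not contained in A_3; it must be the full S_3 (irreducibility of the cubic rules out anything smaller).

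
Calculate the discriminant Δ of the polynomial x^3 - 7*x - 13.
Δ = -3191

For a depressed cubic x^3 + p x + q the discriminant is Δ = -4 p^3 - 27 q^2 = -4*(-7)^3 - 27*(-13)^2 = 1372 - 4563 = -3191.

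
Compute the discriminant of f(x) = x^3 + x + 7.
Δ = -1327

For a depressed cubic x^3 + p x + q the discriminant is Δ = -4 p^3 - 27 q^2 = -4*(1)^3 - 27*(7)^2 = -4 - 1323 = -1327.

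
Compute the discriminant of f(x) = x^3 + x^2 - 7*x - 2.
Δ = 1573

For x^3 + a x^2 + b x + c the discriminant is Δ = 18 a b c - 4 a^3 c + a^2 b^2 - 4 b^3 - 27 c^2.
Plug a = 1, b = -7, c = -2:
  18*(1)*(-7)*(-2) - 4*(1)^3*(-2) + (1)^2*(-7)^2 - 4*(-7)^3 - 27*(-2)^2
  = 252 + (8) + 49 + (1372) + (-108)
  = 1573.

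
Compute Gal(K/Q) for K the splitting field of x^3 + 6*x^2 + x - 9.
Gal(K/Q) = S_3 (symmetric group of order 6)

Compute the discriminant of x^3 + (6)*x^2 + (1)*x + (-9): Δ = 4649. Since Δ is not a rational square, the Galois group is not contained in A_3; it must be the full S_3 (irreducibility of the cubic rules out anything smaller).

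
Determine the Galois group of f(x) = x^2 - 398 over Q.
Gal(K/Q) = Z/2Z (cyclic of order 2)

x^2 - 398 is irreducible over Q since 398 is not a rational square. The splitting field Q(sqrt(398)) has degree 2 over Q, and its unique nontrivial automorphism is sqrt(398) ↦ -sqrt(398). Hence Gal(Q(sqrt(398))/Q) = Z/2Z.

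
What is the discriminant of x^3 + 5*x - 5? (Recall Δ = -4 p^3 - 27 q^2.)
Δ = -1175

For a depressed cubic x^3 + p x + q the discriminant is Δ = -4 p^3 - 27 q^2 = -4*(5)^3 - 27*(-5)^2 = -500 - 675 = -1175.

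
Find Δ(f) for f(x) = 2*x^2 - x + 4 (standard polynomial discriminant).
Δ = -31

For a quadratic a x^2 + b x + c the discriminant is Δ = b^2 - 4ac = (-1)^2 - 4*(2)*(4) = 1 - (32) = -31.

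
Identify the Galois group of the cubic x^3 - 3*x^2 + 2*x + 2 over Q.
Gal(K/Q) = S_3 (symmetric group of order 6)

Compute the discriminant of x^3 + (-3)*x^2 + (2)*x + (2): Δ = -104. Since Δ is not a rational square, the Galois group is not contained in A_3; it must be the full S_3 (irreducibility of the cubic rules out anything smaller).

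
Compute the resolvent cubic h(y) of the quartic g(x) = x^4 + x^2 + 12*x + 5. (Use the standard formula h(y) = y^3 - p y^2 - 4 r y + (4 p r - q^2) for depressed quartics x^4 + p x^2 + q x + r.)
h(y) = y^3 - y^2 - 20*y - 124

Identify coefficients: p = 1, q = 12, r = 5.
Plug into h(y) = y^3 - p y^2 - 4 r y + (4 p r - q^2):
  h(y) = y^3 - (1) y^2 - 4*(5) y + (4*(1)*(5) - (12)^2)
       = y^3 + (-1) y^2 + (-20) y + (-124).
Simplifying: h(y) = y^3 - y^2 - 20*y - 124.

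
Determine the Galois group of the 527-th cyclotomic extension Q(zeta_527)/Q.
|Gal(Q(zeta_527)/Q)| = phi(527) = 480; group ≅ (Z/527Z)^* ≅ Z/16Z × Z/30Z

The n-th cyclotomic polynomial Φ_527(x) is the minimal polynomial of zeta_527 over Q and has degree phi(527) = 480. So Q(zeta_527) is a degree-480 Galois extension with Galois group (Z/527Z)^*. By CRT, (Z/527Z)^* ≅ (Z/17Z)^* × (Z/31Z)^*. Each prime-power unit group is (Z/17Z)^* ≅ Z/16Z; (Z/31Z)^* ≅ Z/30Z. Hence Gal(Q(zeta_527)/Q) ≅ Z/16Z × Z/30Z.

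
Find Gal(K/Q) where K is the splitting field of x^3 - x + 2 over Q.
Gal(K/Q) = S_3 (symmetric group of order 6)

Compute the discriminant of x^3 + (0)*x^2 + (-1)*x + (2): Δ = -104. Since Δ is not a rational square, the Galois group is not contained in A_3; it must be the full S_3 (irreducibility of the cubic rules out anything smaller).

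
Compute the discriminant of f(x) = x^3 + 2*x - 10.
Δ = -2732

For a depressed cubic x^3 + p x + q the discriminant is Δ = -4 p^3 - 27 q^2 = -4*(2)^3 - 27*(-10)^2 = -32 - 2700 = -2732.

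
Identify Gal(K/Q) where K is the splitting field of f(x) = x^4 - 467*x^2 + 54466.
Gal(K/Q) = V_4 (Klein four-group, Z/2Z × Z/2Z)

f factors as (x^2 - 226)(x^2 - 241), so the splitting field is K = Q(sqrt(226), sqrt(241)). The elements 226, 241, 54466 are all non-squares in Q, so sqrt(226) and sqrt(241) generate independent quadratic extensions. Thus [K:Q] = 4 and Gal(K/Q) is generated by the two order-2 automorphisms sqrt(226) ↦ -sqrt(226) and sqrt(241) ↦ -sqrt(241), giving V_4.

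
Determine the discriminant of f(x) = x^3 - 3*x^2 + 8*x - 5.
Δ = -527

For x^3 + a x^2 + b x + c the discriminant is Δ = 18 a b c - 4 a^3 c + a^2 b^2 - 4 b^3 - 27 c^2.
Plug a = -3, b = 8, c = -5:
  18*(-3)*(8)*(-5) - 4*(-3)^3*(-5) + (-3)^2*(8)^2 - 4*(8)^3 - 27*(-5)^2
  = 2160 + (-540) + 576 + (-2048) + (-675)
  = -527.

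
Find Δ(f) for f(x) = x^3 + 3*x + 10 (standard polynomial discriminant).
Δ = -2808

For a depressed cubic x^3 + p x + q the discriminant is Δ = -4 p^3 - 27 q^2 = -4*(3)^3 - 27*(10)^2 = -108 - 2700 = -2808.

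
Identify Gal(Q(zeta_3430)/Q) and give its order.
|Gal(Q(zeta_3430)/Q)| = phi(3430) = 1176; group ≅ (Z/3430Z)^* ≅ Z/4Z × Z/294Z

The n-th cyclotomic polynomial Φ_3430(x) is the minimal polynomial of zeta_3430 over Q and has degree phi(3430) = 1176. So Q(zeta_3430) is a degree-1176 Galois extension with Galois group (Z/3430Z)^*. By CRT, (Z/3430Z)^* ≅ (Z/2Z)^* × (Z/5Z)^* × (Z/343Z)^*. Each prime-power unit group is (Z/2Z)^* ≅ trivial group (order 1); (Z/5Z)^* ≅ Z/4Z; (Z/343Z)^* ≅ Z/294Z. Hence Gal(Q(zeta_3430)/Q) ≅ Z/4Z × Z/294Z.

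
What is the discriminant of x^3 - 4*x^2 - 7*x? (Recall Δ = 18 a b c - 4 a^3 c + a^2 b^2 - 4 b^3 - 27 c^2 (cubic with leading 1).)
Δ = 2156

For x^3 + a x^2 + b x + c the discriminant is Δ = 18 a b c - 4 a^3 c + a^2 b^2 - 4 b^3 - 27 c^2.
Plug a = -4, b = -7, c = 0:
  18*(-4)*(-7)*(0) - 4*(-4)^3*(0) + (-4)^2*(-7)^2 - 4*(-7)^3 - 27*(0)^2
  = 0 + (0) + 784 + (1372) + (0)
  = 2156.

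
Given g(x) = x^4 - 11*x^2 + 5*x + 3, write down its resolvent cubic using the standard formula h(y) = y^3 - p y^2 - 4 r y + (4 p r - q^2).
h(y) = y^3 + 11*y^2 - 12*y - 157

Identify coefficients: p = -11, q = 5, r = 3.
Plug into h(y) = y^3 - p y^2 - 4 r y + (4 p r - q^2):
  h(y) = y^3 - (-11) y^2 - 4*(3) y + (4*(-11)*(3) - (5)^2)
       = y^3 + (11) y^2 + (-12) y + (-157).
Simplifying: h(y) = y^3 + 11*y^2 - 12*y - 157.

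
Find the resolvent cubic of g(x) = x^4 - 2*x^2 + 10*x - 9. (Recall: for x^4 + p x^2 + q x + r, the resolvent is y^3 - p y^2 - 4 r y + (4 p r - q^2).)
h(y) = y^3 + 2*y^2 + 36*y - 28

Identify coefficients: p = -2, q = 10, r = -9.
Plug into h(y) = y^3 - p y^2 - 4 r y + (4 p r - q^2):
  h(y) = y^3 - (-2) y^2 - 4*(-9) y + (4*(-2)*(-9) - (10)^2)
       = y^3 + (2) y^2 + (36) y + (-28).
Simplifying: h(y) = y^3 + 2*y^2 + 36*y - 28.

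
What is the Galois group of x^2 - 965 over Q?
Gal(K/Q) = Z/2Z (cyclic of order 2)

x^2 - 965 is irreducible over Q since 965 is not a rational square. The splitting field Q(sqrt(965)) has degree 2 over Q, and its unique nontrivial automorphism is sqrt(965) ↦ -sqrt(965). Hence Gal(Q(sqrt(965))/Q) = Z/2Z.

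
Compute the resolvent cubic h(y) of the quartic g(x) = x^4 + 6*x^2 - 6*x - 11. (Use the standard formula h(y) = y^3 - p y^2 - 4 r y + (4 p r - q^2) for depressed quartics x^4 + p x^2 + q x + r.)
h(y) = y^3 - 6*y^2 + 44*y - 300

Identify coefficients: p = 6, q = -6, r = -11.
Plug into h(y) = y^3 - p y^2 - 4 r y + (4 p r - q^2):
  h(y) = y^3 - (6) y^2 - 4*(-11) y + (4*(6)*(-11) - (-6)^2)
       = y^3 + (-6) y^2 + (44) y + (-300).
Simplifying: h(y) = y^3 - 6*y^2 + 44*y - 300.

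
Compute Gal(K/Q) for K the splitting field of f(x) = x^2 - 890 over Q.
Gal(K/Q) = Z/2Z (cyclic of order 2)

x^2 - 890 is irreducible over Q since 890 is not a rational square. The splitting field Q(sqrt(890)) has degree 2 over Q, and its unique nontrivial automorphism is sqrt(890) ↦ -sqrt(890). Hence Gal(Q(sqrt(890))/Q) = Z/2Z.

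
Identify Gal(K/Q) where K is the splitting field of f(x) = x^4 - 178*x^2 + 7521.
Gal(K/Q) = V_4 (Klein four-group, Z/2Z × Z/2Z)

f factors as (x^2 - 69)(x^2 - 109), so the splitting field is K = Q(sqrt(69), sqrt(109)). The elements 69, 109, 7521 are all non-squares in Q, so sqrt(69) and sqrt(109) generate independent quadratic extensions. Thus [K:Q] = 4 and Gal(K/Q) is generated by the two order-2 automorphisms sqrt(69) ↦ -sqrt(69) and sqrt(109) ↦ -sqrt(109), giving V_4.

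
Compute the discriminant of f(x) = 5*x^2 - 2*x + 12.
Δ = -236

For a quadratic a x^2 + b x + c the discriminant is Δ = b^2 - 4ac = (-2)^2 - 4*(5)*(12) = 4 - (240) = -236.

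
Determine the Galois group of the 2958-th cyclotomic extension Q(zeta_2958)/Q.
|Gal(Q(zeta_2958)/Q)| = phi(2958) = 896; group ≅ (Z/2958Z)^* ≅ Z/2Z × Z/16Z × Z/28Z

The n-th cyclotomic polynomial Φ_2958(x) is the minimal polynomial of zeta_2958 over Q and has degree phi(2958) = 896. So Q(zeta_2958) is a degree-896 Galois extension with Galois group (Z/2958Z)^*. By CRT, (Z/2958Z)^* ≅ (Z/2Z)^* × (Z/3Z)^* × (Z/17Z)^* × (Z/29Z)^*. Each prime-power unit group is (Z/2Z)^* ≅ trivial group (order 1); (Z/3Z)^* ≅ Z/2Z; (Z/17Z)^* ≅ Z/16Z; (Z/29Z)^* ≅ Z/28Z. Hence Gal(Q(zeta_2958)/Q) ≅ Z/2Z × Z/16Z × Z/28Z.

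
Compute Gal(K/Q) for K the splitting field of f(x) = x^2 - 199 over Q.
Gal(K/Q) = Z/2Z (cyclic of order 2)

x^2 - 199 is irreducible over Q since 199 is not a rational square. The splitting field Q(sqrt(199)) has degree 2 over Q, and its unique nontrivial automorphism is sqrt(199) ↦ -sqrt(199). Hence Gal(Q(sqrt(199))/Q) = Z/2Z.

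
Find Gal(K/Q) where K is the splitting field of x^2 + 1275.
Gal(K/Q) = Z/2Z (cyclic of order 2)

x^2 + 1275 is irreducible over Q since -1275 is not a rational square. The splitting field Q(sqrt(-1275)) has degree 2 over Q, and its unique nontrivial automorphism is sqrt(-1275) ↦ -sqrt(-1275). Hence Gal(Q(sqrt(-1275))/Q) = Z/2Z.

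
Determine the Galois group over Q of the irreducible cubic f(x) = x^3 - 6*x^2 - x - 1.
Gal(K/Q) = S_3 (symmetric group of order 6)

Compute the discriminant of x^3 + (-6)*x^2 + (-1)*x + (-1): Δ = -959. Since Δ is not a rational square, the Galois group is not contained in A_3; it must be the full S_3 (irreducibility of the cubic rules out anything smaller).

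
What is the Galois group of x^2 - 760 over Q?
Gal(K/Q) = Z/2Z (cyclic of order 2)

x^2 - 760 is irreducible over Q since 760 is not a rational square. The splitting field Q(sqrt(760)) has degree 2 over Q, and its unique nontrivial automorphism is sqrt(760) ↦ -sqrt(760). Hence Gal(Q(sqrt(760))/Q) = Z/2Z.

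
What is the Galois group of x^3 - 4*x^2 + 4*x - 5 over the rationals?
Gal(K/Q) = S_3 (symmetric group of order 6)

Compute the discriminant of x^3 + (-4)*x^2 + (4)*x + (-5): Δ = -515. Since Δ is not a rational square, the Galois group is not contained in A_3; it must be the full S_3 (irreducibility of the cubic rules out anything smaller).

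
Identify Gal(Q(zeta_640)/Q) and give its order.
|Gal(Q(zeta_640)/Q)| = phi(640) = 256; group ≅ (Z/640Z)^* ≅ Z/2Z × Z/4Z × Z/32Z

The n-th cyclotomic polynomial Φ_640(x) is the minimal polynomial of zeta_640 over Q and has degree phi(640) = 256. So Q(zeta_640) is a degree-256 Galois extension with Galois group (Z/640Z)^*. By CRT, (Z/640Z)^* ≅ (Z/128Z)^* × (Z/5Z)^*. Each prime-power unit group is (Z/128Z)^* ≅ Z/2Z × Z/32Z; (Z/5Z)^* ≅ Z/4Z. Hence Gal(Q(zeta_640)/Q) ≅ Z/2Z × Z/4Z × Z/32Z.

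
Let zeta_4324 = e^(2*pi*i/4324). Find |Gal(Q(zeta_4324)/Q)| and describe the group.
|Gal(Q(zeta_4324)/Q)| = phi(4324) = 2024; group ≅ (Z/4324Z)^* ≅ Z/2Z × Z/22Z × Z/46Z

The n-th cyclotomic polynomial Φ_4324(x) is the minimal polynomial of zeta_4324 over Q and has degree phi(4324) = 2024. So Q(zeta_4324) is a degree-2024 Galois extension with Galois group (Z/4324Z)^*. By CRT, (Z/4324Z)^* ≅ (Z/4Z)^* × (Z/23Z)^* × (Z/47Z)^*. Each prime-power unit group is (Z/4Z)^* ≅ Z/2Z; (Z/23Z)^* ≅ Z/22Z; (Z/47Z)^* ≅ Z/46Z. Hence Gal(Q(zeta_4324)/Q) ≅ Z/2Z × Z/22Z × Z/46Z.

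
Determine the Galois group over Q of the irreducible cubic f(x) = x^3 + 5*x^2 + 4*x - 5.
Gal(K/Q) = A_3 (cyclic of order 3)

Compute the discriminant of x^3 + (5)*x^2 + (4)*x + (-5): Δ = 169. Since Δ is a perfect square (Δ = 13^2), the Galois group is contained in A_3. Irreducibility forces the group to be transitive on three roots, so Gal = A_3.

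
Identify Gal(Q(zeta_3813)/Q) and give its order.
|Gal(Q(zeta_3813)/Q)| = phi(3813) = 2400; group ≅ (Z/3813Z)^* ≅ Z/2Z × Z/30Z × Z/40Z

The n-th cyclotomic polynomial Φ_3813(x) is the minimal polynomial of zeta_3813 over Q and has degree phi(3813) = 2400. So Q(zeta_3813) is a degree-2400 Galois extension with Galois group (Z/3813Z)^*. By CRT, (Z/3813Z)^* ≅ (Z/3Z)^* × (Z/31Z)^* × (Z/41Z)^*. Each prime-power unit group is (Z/3Z)^* ≅ Z/2Z; (Z/31Z)^* ≅ Z/30Z; (Z/41Z)^* ≅ Z/40Z. Hence Gal(Q(zeta_3813)/Q) ≅ Z/2Z × Z/30Z × Z/40Z.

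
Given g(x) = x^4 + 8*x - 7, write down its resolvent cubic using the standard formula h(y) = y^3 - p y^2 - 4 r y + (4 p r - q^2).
h(y) = y^3 + 28*y - 64

Identify coefficients: p = 0, q = 8, r = -7.
Plug into h(y) = y^3 - p y^2 - 4 r y + (4 p r - q^2):
  h(y) = y^3 - (0) y^2 - 4*(-7) y + (4*(0)*(-7) - (8)^2)
       = y^3 + (0) y^2 + (28) y + (-64).
Simplifying: h(y) = y^3 + 28*y - 64.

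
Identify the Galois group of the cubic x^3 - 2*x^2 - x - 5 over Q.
Gal(K/Q) = S_3 (symmetric group of order 6)

Compute the discriminant of x^3 + (-2)*x^2 + (-1)*x + (-5): Δ = -1007. Since Δ is not a rational square, the Galois group is not contained in A_3; it must be the full S_3 (irreducibility of the cubic rules out anything smaller).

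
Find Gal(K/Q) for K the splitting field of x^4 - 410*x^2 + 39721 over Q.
Gal(K/Q) = V_4 (Klein four-group, Z/2Z × Z/2Z)

f factors as (x^2 - 157)(x^2 - 253), so the splitting field is K = Q(sqrt(157), sqrt(253)). The elements 157, 253, 39721 are all non-squares in Q, so sqrt(157) and sqrt(253) generate independent quadratic extensions. Thus [K:Q] = 4 and Gal(K/Q) is generated by the two order-2 automorphisms sqrt(157) ↦ -sqrt(157) and sqrt(253) ↦ -sqrt(253), giving V_4.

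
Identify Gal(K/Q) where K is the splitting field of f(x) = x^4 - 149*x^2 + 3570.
Gal(K/Q) = V_4 (Klein four-group, Z/2Z × Z/2Z)

f factors as (x^2 - 30)(x^2 - 119), so the splitting field is K = Q(sqrt(30), sqrt(119)). The elements 30, 119, 3570 are all non-squares in Q, so sqrt(30) and sqrt(119) generate independent quadratic extensions. Thus [K:Q] = 4 and Gal(K/Q) is generated by the two order-2 automorphisms sqrt(30) ↦ -sqrt(30) and sqrt(119) ↦ -sqrt(119), giving V_4.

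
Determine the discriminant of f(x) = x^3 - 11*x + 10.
Δ = 2624

For a depressed cubic x^3 + p x + q the discriminant is Δ = -4 p^3 - 27 q^2 = -4*(-11)^3 - 27*(10)^2 = 5324 - 2700 = 2624.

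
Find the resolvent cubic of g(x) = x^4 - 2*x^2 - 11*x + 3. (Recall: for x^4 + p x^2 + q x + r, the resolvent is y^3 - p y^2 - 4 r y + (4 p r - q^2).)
h(y) = y^3 + 2*y^2 - 12*y - 145

Identify coefficients: p = -2, q = -11, r = 3.
Plug into h(y) = y^3 - p y^2 - 4 r y + (4 p r - q^2):
  h(y) = y^3 - (-2) y^2 - 4*(3) y + (4*(-2)*(3) - (-11)^2)
       = y^3 + (2) y^2 + (-12) y + (-145).
Simplifying: h(y) = y^3 + 2*y^2 - 12*y - 145.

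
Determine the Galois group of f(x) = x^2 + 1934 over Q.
Gal(K/Q) = Z/2Z (cyclic of order 2)

x^2 + 1934 is irreducible over Q since -1934 is not a rational square. The splitting field Q(sqrt(-1934)) has degree 2 over Q, and its unique nontrivial automorphism is sqrt(-1934) ↦ -sqrt(-1934). Hence Gal(Q(sqrt(-1934))/Q) = Z/2Z.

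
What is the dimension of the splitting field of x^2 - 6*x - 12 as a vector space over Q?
[K:Q] = 2

The discriminant of x^2 + (-6)*x + (-12) is b^2 - 4c = 36 - (-48) = 84. Since 84 is not a perfect square in Q, the polynomial is irreducible over Q. Its two roots generate a degree-2 extension, so [K:Q] = 2.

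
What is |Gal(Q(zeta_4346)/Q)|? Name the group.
|Gal(Q(zeta_4346)/Q)| = phi(4346) = 2080; group ≅ (Z/4346Z)^* ≅ Z/40Z × Z/52Z

The n-th cyclotomic polynomial Φ_4346(x) is the minimal polynomial of zeta_4346 over Q and has degree phi(4346) = 2080. So Q(zeta_4346) is a degree-2080 Galois extension with Galois group (Z/4346Z)^*. By CRT, (Z/4346Z)^* ≅ (Z/2Z)^* × (Z/41Z)^* × (Z/53Z)^*. Each prime-power unit group is (Z/2Z)^* ≅ trivial group (order 1); (Z/41Z)^* ≅ Z/40Z; (Z/53Z)^* ≅ Z/52Z. Hence Gal(Q(zeta_4346)/Q) ≅ Z/40Z × Z/52Z.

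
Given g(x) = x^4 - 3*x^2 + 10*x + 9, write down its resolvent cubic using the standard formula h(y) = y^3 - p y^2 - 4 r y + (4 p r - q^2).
h(y) = y^3 + 3*y^2 - 36*y - 208

Identify coefficients: p = -3, q = 10, r = 9.
Plug into h(y) = y^3 - p y^2 - 4 r y + (4 p r - q^2):
  h(y) = y^3 - (-3) y^2 - 4*(9) y + (4*(-3)*(9) - (10)^2)
       = y^3 + (3) y^2 + (-36) y + (-208).
Simplifying: h(y) = y^3 + 3*y^2 - 36*y - 208.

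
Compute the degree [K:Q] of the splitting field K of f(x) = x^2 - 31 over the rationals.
[K:Q] = 2

The polynomial x^2 - 31 is irreducible over Q since 31 is not a perfect square. Its splitting field is Q(sqrt(31)), which has degree 2 over Q.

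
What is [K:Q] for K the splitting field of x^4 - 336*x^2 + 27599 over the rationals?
[K:Q] = 4

f factors as (x^2 - 193)(x^2 - 143); the splitting field is K = Q(sqrt(193), sqrt(143)). Since 193, 143, and 27599 are all non-squares in Q, the three subfields Q(sqrt(193)), Q(sqrt(143)), Q(sqrt(27599)) are distinct degree-2 extensions, so [K:Q] = 4 (Klein four Galois group).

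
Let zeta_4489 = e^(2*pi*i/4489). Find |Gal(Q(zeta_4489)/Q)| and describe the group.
|Gal(Q(zeta_4489)/Q)| = phi(4489) = 4422; group ≅ (Z/4489Z)^* ≅ Z/4422Z

The n-th cyclotomic polynomial Φ_4489(x) is the minimal polynomial of zeta_4489 over Q and has degree phi(4489) = 4422. So Q(zeta_4489) is a degree-4422 Galois extension with Galois group (Z/4489Z)^*. (Z/4489Z)^* is cyclic since 4489 is an odd prime power (or 4). Hence Gal(Q(zeta_4489)/Q) ≅ Z/4422Z.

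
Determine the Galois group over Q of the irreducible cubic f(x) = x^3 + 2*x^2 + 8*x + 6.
Gal(K/Q) = S_3 (symmetric group of order 6)

Compute the discriminant of x^3 + (2)*x^2 + (8)*x + (6): Δ = -1228. Since Δ is not a rational square, the Galois group is not contained in A_3; it must be the full S_3 (irreducibility of the cubic rules out anything smaller).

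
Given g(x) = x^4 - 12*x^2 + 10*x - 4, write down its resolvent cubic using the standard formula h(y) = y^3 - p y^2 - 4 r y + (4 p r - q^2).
h(y) = y^3 + 12*y^2 + 16*y + 92

Identify coefficients: p = -12, q = 10, r = -4.
Plug into h(y) = y^3 - p y^2 - 4 r y + (4 p r - q^2):
  h(y) = y^3 - (-12) y^2 - 4*(-4) y + (4*(-12)*(-4) - (10)^2)
       = y^3 + (12) y^2 + (16) y + (92).
Simplifying: h(y) = y^3 + 12*y^2 + 16*y + 92.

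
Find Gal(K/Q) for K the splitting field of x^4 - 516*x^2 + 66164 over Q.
Gal(K/Q) = V_4 (Klein four-group, Z/2Z × Z/2Z)

f factors as (x^2 - 278)(x^2 - 238), so the splitting field is K = Q(sqrt(278), sqrt(238)). The elements 278, 238, 66164 are all non-squares in Q, so sqrt(278) and sqrt(238) generate independent quadratic extensions. Thus [K:Q] = 4 and Gal(K/Q) is generated by the two order-2 automorphisms sqrt(278) ↦ -sqrt(278) and sqrt(238) ↦ -sqrt(238), giving V_4.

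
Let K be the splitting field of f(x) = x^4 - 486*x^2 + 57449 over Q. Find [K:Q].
[K:Q] = 4

f factors as (x^2 - 283)(x^2 - 203); the splitting field is K = Q(sqrt(283), sqrt(203)). Since 283, 203, and 57449 are all non-squares in Q, the three subfields Q(sqrt(283)), Q(sqrt(203)), Q(sqrt(57449)) are distinct degree-2 extensions, so [K:Q] = 4 (Klein four Galois group).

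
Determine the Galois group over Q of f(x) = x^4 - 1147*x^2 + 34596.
Gal(K/Q) = Z/2Z (cyclic of order 2)

f factors as (x^2 - 31)(x^2 - 1116), so the splitting field is K = Q(sqrt(31), sqrt(1116)). The squarefree part of 31 is 31 and the squarefree part of 1116 is also 31, so sqrt(31) and sqrt(1116) are both rational multiples of sqrt(31). Hence Q(sqrt(31)) = Q(sqrt(1116)) = Q(sqrt(31)), and the splitting field collapses to a single degree-2 extension with Galois group Z/2Z.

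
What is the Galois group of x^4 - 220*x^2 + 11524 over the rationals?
Gal(K/Q) = V_4 (Klein four-group, Z/2Z × Z/2Z)

f factors as (x^2 - 86)(x^2 - 134), so the splitting field is K = Q(sqrt(86), sqrt(134)). The elements 86, 134, 11524 are all non-squares in Q, so sqrt(86) and sqrt(134) generate independent quadratic extensions. Thus [K:Q] = 4 and Gal(K/Q) is generated by the two order-2 automorphisms sqrt(86) ↦ -sqrt(86) and sqrt(134) ↦ -sqrt(134), giving V_4.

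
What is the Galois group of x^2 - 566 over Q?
Gal(K/Q) = Z/2Z (cyclic of order 2)

x^2 - 566 is irreducible over Q since 566 is not a rational square. The splitting field Q(sqrt(566)) has degree 2 over Q, and its unique nontrivial automorphism is sqrt(566) ↦ -sqrt(566). Hence Gal(Q(sqrt(566))/Q) = Z/2Z.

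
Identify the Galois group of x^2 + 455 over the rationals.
Gal(K/Q) = Z/2Z (cyclic of order 2)

x^2 + 455 is irreducible over Q since -455 is not a rational square. The splitting field Q(sqrt(-455)) has degree 2 over Q, and its unique nontrivial automorphism is sqrt(-455) ↦ -sqrt(-455). Hence Gal(Q(sqrt(-455))/Q) = Z/2Z.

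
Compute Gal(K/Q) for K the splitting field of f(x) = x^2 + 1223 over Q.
Gal(K/Q) = Z/2Z (cyclic of order 2)

x^2 + 1223 is irreducible over Q since -1223 is not a rational square. The splitting field Q(sqrt(-1223)) has degree 2 over Q, and its unique nontrivial automorphism is sqrt(-1223) ↦ -sqrt(-1223). Hence Gal(Q(sqrt(-1223))/Q) = Z/2Z.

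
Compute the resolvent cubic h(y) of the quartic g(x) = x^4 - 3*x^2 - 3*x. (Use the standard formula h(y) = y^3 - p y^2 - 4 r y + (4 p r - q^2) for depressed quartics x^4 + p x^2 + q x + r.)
h(y) = y^3 + 3*y^2 - 9

Identify coefficients: p = -3, q = -3, r = 0.
Plug into h(y) = y^3 - p y^2 - 4 r y + (4 p r - q^2):
  h(y) = y^3 - (-3) y^2 - 4*(0) y + (4*(-3)*(0) - (-3)^2)
       = y^3 + (3) y^2 + (0) y + (-9).
Simplifying: h(y) = y^3 + 3*y^2 - 9.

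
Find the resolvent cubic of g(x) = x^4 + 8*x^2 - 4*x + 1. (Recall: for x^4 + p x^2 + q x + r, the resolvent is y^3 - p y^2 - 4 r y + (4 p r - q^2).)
h(y) = y^3 - 8*y^2 - 4*y + 16

Identify coefficients: p = 8, q = -4, r = 1.
Plug into h(y) = y^3 - p y^2 - 4 r y + (4 p r - q^2):
  h(y) = y^3 - (8) y^2 - 4*(1) y + (4*(8)*(1) - (-4)^2)
       = y^3 + (-8) y^2 + (-4) y + (16).
Simplifying: h(y) = y^3 - 8*y^2 - 4*y + 16.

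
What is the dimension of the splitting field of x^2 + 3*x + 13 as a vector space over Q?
[K:Q] = 2

The discriminant of x^2 + (3)*x + (13) is b^2 - 4c = 9 - (52) = -43. Since -43 is not a perfect square in Q, the polynomial is irreducible over Q. Its two roots generate a degree-2 extension, so [K:Q] = 2.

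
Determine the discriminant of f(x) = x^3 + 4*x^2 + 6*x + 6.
Δ = -204

For x^3 + a x^2 + b x + c the discriminant is Δ = 18 a b c - 4 a^3 c + a^2 b^2 - 4 b^3 - 27 c^2.
Plug a = 4, b = 6, c = 6:
  18*(4)*(6)*(6) - 4*(4)^3*(6) + (4)^2*(6)^2 - 4*(6)^3 - 27*(6)^2
  = 2592 + (-1536) + 576 + (-864) + (-972)
  = -204.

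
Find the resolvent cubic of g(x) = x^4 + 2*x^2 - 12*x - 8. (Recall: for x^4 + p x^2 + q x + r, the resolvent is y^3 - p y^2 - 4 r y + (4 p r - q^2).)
h(y) = y^3 - 2*y^2 + 32*y - 208

Identify coefficients: p = 2, q = -12, r = -8.
Plug into h(y) = y^3 - p y^2 - 4 r y + (4 p r - q^2):
  h(y) = y^3 - (2) y^2 - 4*(-8) y + (4*(2)*(-8) - (-12)^2)
       = y^3 + (-2) y^2 + (32) y + (-208).
Simplifying: h(y) = y^3 - 2*y^2 + 32*y - 208.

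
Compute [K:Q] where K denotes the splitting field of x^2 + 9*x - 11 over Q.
[K:Q] = 2

The discriminant of x^2 + (9)*x + (-11) is b^2 - 4c = 81 - (-44) = 125. Since 125 is not a perfect square in Q, the polynomial is irreducible over Q. Its two roots generate a degree-2 extension, so [K:Q] = 2.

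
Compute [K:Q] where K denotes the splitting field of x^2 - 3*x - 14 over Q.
[K:Q] = 2

The discriminant of x^2 + (-3)*x + (-14) is b^2 - 4c = 9 - (-56) = 65. Since 65 is not a perfect square in Q, the polynomial is irreducible over Q. Its two roots generate a degree-2 extension, so [K:Q] = 2.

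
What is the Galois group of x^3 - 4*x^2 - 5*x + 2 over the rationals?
Gal(K/Q) = S_3 (symmetric group of order 6)

Compute the discriminant of x^3 + (-4)*x^2 + (-5)*x + (2): Δ = 2024. Since Δ is not a rational square, the Galois group is not contained in A_3; it must be the full S_3 (irreducibility of the cubic rules out anything smaller).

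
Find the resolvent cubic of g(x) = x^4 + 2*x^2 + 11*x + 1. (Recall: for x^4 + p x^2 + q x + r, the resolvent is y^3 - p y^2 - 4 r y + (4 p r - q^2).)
h(y) = y^3 - 2*y^2 - 4*y - 113

Identify coefficients: p = 2, q = 11, r = 1.
Plug into h(y) = y^3 - p y^2 - 4 r y + (4 p r - q^2):
  h(y) = y^3 - (2) y^2 - 4*(1) y + (4*(2)*(1) - (11)^2)
       = y^3 + (-2) y^2 + (-4) y + (-113).
Simplifying: h(y) = y^3 - 2*y^2 - 4*y - 113.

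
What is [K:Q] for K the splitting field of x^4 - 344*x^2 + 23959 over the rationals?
[K:Q] = 4

f factors as (x^2 - 97)(x^2 - 247); the splitting field is K = Q(sqrt(97), sqrt(247)). Since 97, 247, and 23959 are all non-squares in Q, the three subfields Q(sqrt(97)), Q(sqrt(247)), Q(sqrt(23959)) are distinct degree-2 extensions, so [K:Q] = 4 (Klein four Galois group).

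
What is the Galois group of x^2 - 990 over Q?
Gal(K/Q) = Z/2Z (cyclic of order 2)

x^2 - 990 is irreducible over Q since 990 is not a rational square. The splitting field Q(sqrt(990)) has degree 2 over Q, and its unique nontrivial automorphism is sqrt(990) ↦ -sqrt(990). Hence Gal(Q(sqrt(990))/Q) = Z/2Z.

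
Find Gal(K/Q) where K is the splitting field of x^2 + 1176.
Gal(K/Q) = Z/2Z (cyclic of order 2)

x^2 + 1176 is irreducible over Q since -1176 is not a rational square. The splitting field Q(sqrt(-1176)) has degree 2 over Q, and its unique nontrivial automorphism is sqrt(-1176) ↦ -sqrt(-1176). Hence Gal(Q(sqrt(-1176))/Q) = Z/2Z.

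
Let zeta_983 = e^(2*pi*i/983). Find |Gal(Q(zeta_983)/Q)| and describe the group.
|Gal(Q(zeta_983)/Q)| = phi(983) = 982; group ≅ (Z/983Z)^* ≅ Z/982Z

The n-th cyclotomic polynomial Φ_983(x) is the minimal polynomial of zeta_983 over Q and has degree phi(983) = 982. So Q(zeta_983) is a degree-982 Galois extension with Galois group (Z/983Z)^*. (Z/983Z)^* is cyclic since 983 is an odd prime power (or 4). Hence Gal(Q(zeta_983)/Q) ≅ Z/982Z.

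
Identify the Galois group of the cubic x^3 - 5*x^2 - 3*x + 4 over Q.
Gal(K/Q) = S_3 (symmetric group of order 6)

Compute the discriminant of x^3 + (-5)*x^2 + (-3)*x + (4): Δ = 2981. Since Δ is not a rational square, the Galois group is not contained in A_3; it must be the full S_3 (irreducibility of the cubic rules out anything smaller).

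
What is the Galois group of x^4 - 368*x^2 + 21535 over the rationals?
Gal(K/Q) = V_4 (Klein four-group, Z/2Z × Z/2Z)

f factors as (x^2 - 295)(x^2 - 73), so the splitting field is K = Q(sqrt(295), sqrt(73)). The elements 295, 73, 21535 are all non-squares in Q, so sqrt(295) and sqrt(73) generate independent quadratic extensions. Thus [K:Q] = 4 and Gal(K/Q) is generated by the two order-2 automorphisms sqrt(295) ↦ -sqrt(295) and sqrt(73) ↦ -sqrt(73), giving V_4.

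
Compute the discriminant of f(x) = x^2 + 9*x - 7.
Δ = 109

For a quadratic a x^2 + b x + c the discriminant is Δ = b^2 - 4ac = (9)^2 - 4*(1)*(-7) = 81 - (-28) = 109.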